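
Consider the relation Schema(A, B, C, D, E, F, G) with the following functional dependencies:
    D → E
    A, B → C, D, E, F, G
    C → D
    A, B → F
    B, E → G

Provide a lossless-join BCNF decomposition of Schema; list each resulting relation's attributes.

Candidate key of the original relation: {A, B}.
Within {A, B, C, D, E, F, G}: {D}⁺ ∩ {A, B, C, D, E, F, G} = {D, E}, not the whole set, so D → E violates BCNF; decompose into {D, E} and {A, B, C, D, F, G}.
{D, E}: every determinant is a superkey — BCNF.
Within {A, B, C, D, F, G}: {C}⁺ ∩ {A, B, C, D, F, G} = {C, D}, not the whole set, so C → D violates BCNF; decompose into {C, D} and {A, B, C, F, G}.
{C, D}: every determinant is a superkey — BCNF.
Within {A, B, C, F, G}: {B, C}⁺ ∩ {A, B, C, F, G} = {B, C, G}, not the whole set, so B, C → G violates BCNF; decompose into {B, C, G} and {A, B, C, F}.
{B, C, G}: every determinant is a superkey — BCNF.
{A, B, C, F}: every determinant is a superkey — BCNF.

{A, B, C, F}; {B, C, G}; {C, D}; {D, E}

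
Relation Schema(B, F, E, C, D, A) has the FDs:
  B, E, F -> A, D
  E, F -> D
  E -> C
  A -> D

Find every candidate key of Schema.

{B, E, F}

No FD produces {B, E, F}, so they must be in every candidate key.
Closure of {B, E, F} is {A, B, C, D, E, F}, the whole schema; {B, E, F} is a candidate key.
Every other attribute set either contains this one or has a smaller closure.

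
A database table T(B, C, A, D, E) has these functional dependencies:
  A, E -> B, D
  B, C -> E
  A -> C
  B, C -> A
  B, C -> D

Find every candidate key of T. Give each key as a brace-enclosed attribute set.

{A, B}, {A, E}, {B, C}

{A, B} is a candidate key since {A, B}⁺ = {A, B, C, D, E} covers every attribute.
{A, E} is a candidate key since {A, E}⁺ = {A, B, C, D, E} covers every attribute.
{B, C} is a candidate key since {B, C}⁺ = {A, B, C, D, E} covers every attribute.
No proper subset of any of these is a key, and no other minimal superkey exists.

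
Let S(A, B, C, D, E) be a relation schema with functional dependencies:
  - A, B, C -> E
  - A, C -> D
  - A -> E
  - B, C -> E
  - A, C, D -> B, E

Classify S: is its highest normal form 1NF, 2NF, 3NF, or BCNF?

1NF

Candidate key: {A, C}. Prime attributes: {A, C}.
A -> E breaks BCNF: {A}⁺ = {A, E}, so {A} is not a superkey.
Because {E} is non-prime and the left side of A -> E is not a superkey, the relation is not in 3NF.
Since {A} ⊂ {A, C} and {A}⁺ ⊇ {E} with {E} non-prime, there is a partial dependency; 2NF fails.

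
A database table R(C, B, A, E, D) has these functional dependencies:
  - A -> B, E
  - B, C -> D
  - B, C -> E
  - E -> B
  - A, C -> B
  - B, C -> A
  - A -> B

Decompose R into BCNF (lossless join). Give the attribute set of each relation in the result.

{A, C, D}; {A, E}; {B, E}

Candidate keys of the original relation: {A, C}, {B, C}, {C, E}.
In {A, B, C, D, E}, {A} is not a superkey ({A}⁺ restricted to this set is {A, B, E}), so split on A -> B, E into {A, B, E} and {A, C, D}.
In {A, B, E}, {E} is not a superkey ({E}⁺ restricted to this set is {B, E}), so split on E -> B into {B, E} and {A, E}.
{B, E}: every determinant is a superkey — BCNF.
{A, E}: every determinant is a superkey — BCNF.
{A, C, D}: every determinant is a superkey — BCNF.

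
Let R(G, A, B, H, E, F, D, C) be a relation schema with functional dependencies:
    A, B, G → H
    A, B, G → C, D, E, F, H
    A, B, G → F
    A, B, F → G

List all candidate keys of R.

{A, B, F}, {A, B, G}

No FD produces {A, B}, so they must be in every candidate key.
{A, B, F}⁺ = {A, B, C, D, E, F, G, H} — all of the relation — so {A, B, F} is a candidate key.
{A, B, G}⁺ = {A, B, C, D, E, F, G, H} — all of the relation — so {A, B, G} is a candidate key.
No proper subset of any of these is a key, and no other minimal superkey exists.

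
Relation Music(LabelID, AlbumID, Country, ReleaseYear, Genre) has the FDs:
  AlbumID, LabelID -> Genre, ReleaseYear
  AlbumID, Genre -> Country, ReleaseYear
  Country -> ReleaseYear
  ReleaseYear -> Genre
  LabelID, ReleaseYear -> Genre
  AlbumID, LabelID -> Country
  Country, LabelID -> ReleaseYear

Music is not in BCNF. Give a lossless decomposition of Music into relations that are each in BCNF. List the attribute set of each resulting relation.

{AlbumID, Country}; {AlbumID, Genre, LabelID}; {Country, ReleaseYear}; {Genre, ReleaseYear}

Candidate key of the original relation: {AlbumID, LabelID}.
In {AlbumID, Country, Genre, LabelID, ReleaseYear}, {AlbumID, Genre} is not a superkey ({AlbumID, Genre}⁺ restricted to this set is {AlbumID, Country, Genre, ReleaseYear}), so split on AlbumID, Genre -> Country, ReleaseYear into {AlbumID, Country, Genre, ReleaseYear} and {AlbumID, Genre, LabelID}.
In {AlbumID, Country, Genre, ReleaseYear}, {Country} is not a superkey ({Country}⁺ restricted to this set is {Country, Genre, ReleaseYear}), so split on Country -> Genre, ReleaseYear into {Country, Genre, ReleaseYear} and {AlbumID, Country}.
In {Country, Genre, ReleaseYear}, {ReleaseYear} is not a superkey ({ReleaseYear}⁺ restricted to this set is {Genre, ReleaseYear}), so split on ReleaseYear -> Genre into {Genre, ReleaseYear} and {Country, ReleaseYear}.
{Genre, ReleaseYear}: every determinant is a superkey — BCNF.
{Country, ReleaseYear}: every determinant is a superkey — BCNF.
{AlbumID, Country}: every determinant is a superkey — BCNF.
{AlbumID, Genre, LabelID}: every determinant is a superkey — BCNF.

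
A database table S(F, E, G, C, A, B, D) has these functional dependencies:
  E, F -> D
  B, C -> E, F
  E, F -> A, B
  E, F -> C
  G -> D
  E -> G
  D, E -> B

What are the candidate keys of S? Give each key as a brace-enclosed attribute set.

{B, C}⁺ = {A, B, C, D, E, F, G}, which is every attribute, so {B, C} is a candidate key.
{C, E}⁺ = {A, B, C, D, E, F, G}, which is every attribute, so {C, E} is a candidate key.
{E, F}⁺ = {A, B, C, D, E, F, G}, which is every attribute, so {E, F} is a candidate key.
No proper subset of any of these is a key, and no other minimal superkey exists.

{B, C}, {C, E}, {E, F}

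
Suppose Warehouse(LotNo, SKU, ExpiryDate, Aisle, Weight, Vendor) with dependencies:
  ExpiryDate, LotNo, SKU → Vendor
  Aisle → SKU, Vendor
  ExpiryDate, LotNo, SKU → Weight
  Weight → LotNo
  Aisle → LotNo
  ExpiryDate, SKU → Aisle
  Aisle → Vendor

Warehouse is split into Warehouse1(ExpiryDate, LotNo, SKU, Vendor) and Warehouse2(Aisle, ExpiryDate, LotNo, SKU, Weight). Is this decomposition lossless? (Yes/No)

The shared attributes are {ExpiryDate, LotNo, SKU} and {ExpiryDate, LotNo, SKU}⁺ = {Aisle, ExpiryDate, LotNo, SKU, Vendor, Weight}.
This includes all of Warehouse1, so the common attributes are a superkey of Warehouse1 — the join is lossless.

Yes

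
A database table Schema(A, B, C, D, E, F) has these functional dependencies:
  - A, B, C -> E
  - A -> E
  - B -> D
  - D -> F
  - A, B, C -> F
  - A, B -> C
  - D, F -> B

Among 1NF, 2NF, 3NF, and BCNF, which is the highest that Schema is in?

1NF

Candidate keys: {A, B}, {A, D}. Prime attributes: {A, B, D}.
For A -> E we have {A}⁺ = {A, E}; {A} is not a superkey, so BCNF fails.
Because {E} is non-prime and the left side of A -> E is not a superkey, the relation is not in 3NF.
{A} is a proper subset of the key {A, B}, and {A}⁺ contains the non-prime attribute {E} — a partial dependency, so 2NF is violated.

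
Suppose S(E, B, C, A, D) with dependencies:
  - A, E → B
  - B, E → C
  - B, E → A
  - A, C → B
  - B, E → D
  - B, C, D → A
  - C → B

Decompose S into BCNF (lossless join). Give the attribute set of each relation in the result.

Candidate keys of the original relation: {A, E}, {B, E}, {C, E}.
{A, B, C, D, E}: {A, C} determines {A, B, C} here but is not a superkey — split on A, C → B, giving {A, B, C} and {A, C, D, E}.
{A, B, C}: {C} determines {B, C} here but is not a superkey — split on C → B, giving {B, C} and {A, C}.
{B, C} has no BCNF violation.
{A, C} has no BCNF violation.
{A, C, D, E}: {C, D} determines {A, C, D} here but is not a superkey — split on C, D → A, giving {A, C, D} and {C, D, E}.
{A, C, D} has no BCNF violation.
{C, D, E} has no BCNF violation.

{A, C, D}; {B, C}; {C, D, E}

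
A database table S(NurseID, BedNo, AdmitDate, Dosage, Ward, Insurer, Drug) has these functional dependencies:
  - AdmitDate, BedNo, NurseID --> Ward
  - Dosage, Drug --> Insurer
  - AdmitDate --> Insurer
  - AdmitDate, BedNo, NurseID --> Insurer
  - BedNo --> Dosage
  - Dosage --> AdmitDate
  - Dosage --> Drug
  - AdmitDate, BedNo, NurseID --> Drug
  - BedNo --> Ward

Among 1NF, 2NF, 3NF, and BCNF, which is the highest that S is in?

Candidate key: {BedNo, NurseID}. Prime attributes: {BedNo, NurseID}.
For Dosage, Drug --> Insurer we have {Dosage, Drug}⁺ = {AdmitDate, Dosage, Drug, Insurer}; {Dosage, Drug} is not a superkey, so BCNF fails.
Dosage, Drug --> Insurer has non-prime {Insurer} on the right and a non-superkey on the left, so 3NF fails.
The proper key subset {BedNo} of {BedNo, NurseID} determines non-prime {AdmitDate, Dosage, Drug, Insurer, Ward}, so the relation is not even in 2NF.

1NF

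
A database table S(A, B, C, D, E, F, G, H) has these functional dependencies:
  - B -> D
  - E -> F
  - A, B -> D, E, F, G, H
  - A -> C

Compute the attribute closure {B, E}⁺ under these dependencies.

Start with {B, E}.
B -> D applies; add {D} → now {B, D, E}.
E -> F applies; add {F} → now {B, D, E, F}.
No further FD applies.

{B, D, E, F}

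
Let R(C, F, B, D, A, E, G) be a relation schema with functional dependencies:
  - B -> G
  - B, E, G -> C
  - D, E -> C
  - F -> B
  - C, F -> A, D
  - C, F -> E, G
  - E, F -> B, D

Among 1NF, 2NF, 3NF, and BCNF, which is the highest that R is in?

1NF

Candidate keys: {C, F}, {E, F}. Prime attributes: {C, E, F}.
B -> G: {B}⁺ = {B, G}, which is not all of the attributes, so the left side is not a superkey — BCNF is violated.
B -> G determines the non-prime attribute {G} from a non-superkey — 3NF is violated.
Since {F} ⊂ {C, F} and {F}⁺ ⊇ {B, G} with {B, G} non-prime, there is a partial dependency; 2NF fails.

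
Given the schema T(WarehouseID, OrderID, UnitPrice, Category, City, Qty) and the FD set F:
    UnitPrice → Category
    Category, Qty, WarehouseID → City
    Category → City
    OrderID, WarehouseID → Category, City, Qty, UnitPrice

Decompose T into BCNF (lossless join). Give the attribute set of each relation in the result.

Candidate key of the original relation: {OrderID, WarehouseID}.
In {Category, City, OrderID, Qty, UnitPrice, WarehouseID}, {UnitPrice} is not a superkey ({UnitPrice}⁺ restricted to this set is {Category, City, UnitPrice}), so split on UnitPrice → Category, City into {Category, City, UnitPrice} and {OrderID, Qty, UnitPrice, WarehouseID}.
In {Category, City, UnitPrice}, {Category} is not a superkey ({Category}⁺ restricted to this set is {Category, City}), so split on Category → City into {Category, City} and {Category, UnitPrice}.
{Category, City} has no BCNF violation.
{Category, UnitPrice} has no BCNF violation.
{OrderID, Qty, UnitPrice, WarehouseID} has no BCNF violation.

{Category, City}; {Category, UnitPrice}; {OrderID, Qty, UnitPrice, WarehouseID}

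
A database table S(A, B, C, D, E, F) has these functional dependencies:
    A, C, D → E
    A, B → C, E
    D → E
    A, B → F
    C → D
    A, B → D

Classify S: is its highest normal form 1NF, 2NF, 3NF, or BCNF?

2NF

Candidate key: {A, B}. Prime attributes: {A, B}.
A, C, D → E: {A, C, D}⁺ = {A, C, D, E}, which is not all of the attributes, so the left side is not a superkey — BCNF is violated.
A, C, D → E determines the non-prime attribute {E} from a non-superkey — 3NF is violated.
Checking every proper subset of each key, none determines a non-prime attribute — 2NF is satisfied.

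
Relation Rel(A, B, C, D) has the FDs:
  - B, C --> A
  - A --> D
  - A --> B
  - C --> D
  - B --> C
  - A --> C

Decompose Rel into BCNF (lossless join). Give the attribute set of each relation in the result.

Candidate keys of the original relation: {A}, {B}.
Within {A, B, C, D}: {C}⁺ ∩ {A, B, C, D} = {C, D}, not the whole set, so C --> D violates BCNF; decompose into {C, D} and {A, B, C}.
{C, D} has no BCNF violation.
{A, B, C} has no BCNF violation.

{A, B, C}; {C, D}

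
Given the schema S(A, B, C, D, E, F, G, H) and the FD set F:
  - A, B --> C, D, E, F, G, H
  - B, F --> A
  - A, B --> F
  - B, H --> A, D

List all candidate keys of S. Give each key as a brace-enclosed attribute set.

{A, B}, {B, F}, {B, H}

No FD produces {B}, so it must be in every candidate key.
{A, B}⁺ = {A, B, C, D, E, F, G, H} — all of the relation — so {A, B} is a candidate key.
{B, F}⁺ = {A, B, C, D, E, F, G, H} — all of the relation — so {B, F} is a candidate key.
{B, H}⁺ = {A, B, C, D, E, F, G, H} — all of the relation — so {B, H} is a candidate key.
These are minimal and exhaustive — every other superkey contains one of them.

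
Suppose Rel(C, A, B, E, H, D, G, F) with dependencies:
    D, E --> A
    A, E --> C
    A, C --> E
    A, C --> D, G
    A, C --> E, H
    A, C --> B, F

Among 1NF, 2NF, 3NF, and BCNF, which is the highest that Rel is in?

Candidate keys: {A, C}, {A, E}, {D, E}. Prime attributes: {A, C, D, E}.
Each dependency's left side is a superkey — BCNF holds.

BCNF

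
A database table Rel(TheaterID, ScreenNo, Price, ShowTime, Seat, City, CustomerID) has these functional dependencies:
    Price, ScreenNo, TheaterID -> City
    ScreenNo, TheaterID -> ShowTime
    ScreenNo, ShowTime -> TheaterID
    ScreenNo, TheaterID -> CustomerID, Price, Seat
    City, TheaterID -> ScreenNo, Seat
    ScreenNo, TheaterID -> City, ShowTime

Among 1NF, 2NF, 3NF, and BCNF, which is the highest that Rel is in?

BCNF

Candidate keys: {City, TheaterID}, {ScreenNo, ShowTime}, {ScreenNo, TheaterID}. Prime attributes: {City, ScreenNo, ShowTime, TheaterID}.
Every FD has a superkey on the left, so the relation is in BCNF.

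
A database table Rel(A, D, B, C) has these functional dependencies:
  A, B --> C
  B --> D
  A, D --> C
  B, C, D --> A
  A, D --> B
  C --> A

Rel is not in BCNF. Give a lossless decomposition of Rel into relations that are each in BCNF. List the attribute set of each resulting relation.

Candidate keys of the original relation: {A, B}, {A, D}, {B, C}, {C, D}.
In {A, B, C, D}, {B} is not a superkey ({B}⁺ restricted to this set is {B, D}), so split on B --> D into {B, D} and {A, B, C}.
{B, D} is in BCNF.
In {A, B, C}, {C} is not a superkey ({C}⁺ restricted to this set is {A, C}), so split on C --> A into {A, C} and {B, C}.
{A, C} is in BCNF.
{B, C} is in BCNF.

{A, C}; {B, C}; {B, D}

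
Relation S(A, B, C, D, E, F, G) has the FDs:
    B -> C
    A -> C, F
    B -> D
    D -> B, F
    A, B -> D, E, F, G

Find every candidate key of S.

Attributes never on any right-hand side: {A} — every candidate key must contain it.
{A, B}⁺ = {A, B, C, D, E, F, G}, which is every attribute, so {A, B} is a candidate key.
{A, D}⁺ = {A, B, C, D, E, F, G}, which is every attribute, so {A, D} is a candidate key.
These are minimal and exhaustive — every other superkey contains one of them.

{A, B}, {A, D}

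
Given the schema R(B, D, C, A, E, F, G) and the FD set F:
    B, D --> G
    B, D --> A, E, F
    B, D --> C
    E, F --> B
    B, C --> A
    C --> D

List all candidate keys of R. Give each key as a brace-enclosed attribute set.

{B, C}, {B, D}, {C, E, F}, {D, E, F}

{B, C}⁺ = {A, B, C, D, E, F, G} — all of the relation — so {B, C} is a candidate key.
{B, D}⁺ = {A, B, C, D, E, F, G} — all of the relation — so {B, D} is a candidate key.
{C, E, F}⁺ = {A, B, C, D, E, F, G} — all of the relation — so {C, E, F} is a candidate key.
{D, E, F}⁺ = {A, B, C, D, E, F, G} — all of the relation — so {D, E, F} is a candidate key.
Any other superkey properly contains one of these, so there are no further candidate keys.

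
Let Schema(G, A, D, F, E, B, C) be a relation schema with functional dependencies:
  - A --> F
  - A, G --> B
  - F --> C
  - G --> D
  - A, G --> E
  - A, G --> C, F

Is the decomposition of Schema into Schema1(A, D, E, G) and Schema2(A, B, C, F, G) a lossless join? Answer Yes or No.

Yes

Schema1 ∩ Schema2 = {A, G}; its closure under F is {A, B, C, D, E, F, G}.
This includes all of Schema1, so the common attributes are a superkey of Schema1 — the join is lossless.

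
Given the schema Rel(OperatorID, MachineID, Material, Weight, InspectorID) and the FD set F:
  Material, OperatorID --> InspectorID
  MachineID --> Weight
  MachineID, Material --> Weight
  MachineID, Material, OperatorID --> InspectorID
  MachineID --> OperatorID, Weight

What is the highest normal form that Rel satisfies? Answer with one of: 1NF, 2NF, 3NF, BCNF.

Candidate key: {MachineID, Material}. Prime attributes: {MachineID, Material}.
For Material, OperatorID --> InspectorID we have {Material, OperatorID}⁺ = {InspectorID, Material, OperatorID}; {Material, OperatorID} is not a superkey, so BCNF fails.
Because {InspectorID} is non-prime and the left side of Material, OperatorID --> InspectorID is not a superkey, the relation is not in 3NF.
Since {MachineID} ⊂ {MachineID, Material} and {MachineID}⁺ ⊇ {OperatorID, Weight} with {OperatorID, Weight} non-prime, there is a partial dependency; 2NF fails.

1NF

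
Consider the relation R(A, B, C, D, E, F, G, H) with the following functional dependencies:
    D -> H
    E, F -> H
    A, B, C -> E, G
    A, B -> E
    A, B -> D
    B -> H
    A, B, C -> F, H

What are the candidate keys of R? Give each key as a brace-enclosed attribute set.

{A, B, C}

Attributes never on any right-hand side: {A, B, C} — every candidate key must contain all of them.
{A, B, C}⁺ = {A, B, C, D, E, F, G, H}, which is every attribute, so {A, B, C} is a candidate key.
Every other attribute set either contains this one or has a smaller closure.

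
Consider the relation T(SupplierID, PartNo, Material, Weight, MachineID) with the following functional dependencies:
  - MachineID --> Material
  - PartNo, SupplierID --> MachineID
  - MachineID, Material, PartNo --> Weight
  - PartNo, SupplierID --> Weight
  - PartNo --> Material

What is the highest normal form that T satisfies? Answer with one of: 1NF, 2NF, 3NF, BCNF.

Candidate key: {PartNo, SupplierID}. Prime attributes: {PartNo, SupplierID}.
MachineID --> Material: {MachineID}⁺ = {MachineID, Material}, which is not all of the attributes, so the left side is not a superkey — BCNF is violated.
MachineID --> Material determines the non-prime attribute {Material} from a non-superkey — 3NF is violated.
Since {PartNo} ⊂ {PartNo, SupplierID} and {PartNo}⁺ ⊇ {Material} with {Material} non-prime, there is a partial dependency; 2NF fails.

1NF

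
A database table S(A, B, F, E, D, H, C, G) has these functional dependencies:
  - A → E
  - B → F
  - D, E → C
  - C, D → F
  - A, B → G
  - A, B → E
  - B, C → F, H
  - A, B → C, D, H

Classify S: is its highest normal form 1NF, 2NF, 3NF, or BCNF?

1NF

Candidate key: {A, B}. Prime attributes: {A, B}.
A → E breaks BCNF: {A}⁺ = {A, E}, so {A} is not a superkey.
A → E has non-prime {E} on the right and a non-superkey on the left, so 3NF fails.
Since {A} ⊂ {A, B} and {A}⁺ ⊇ {E} with {E} non-prime, there is a partial dependency; 2NF fails.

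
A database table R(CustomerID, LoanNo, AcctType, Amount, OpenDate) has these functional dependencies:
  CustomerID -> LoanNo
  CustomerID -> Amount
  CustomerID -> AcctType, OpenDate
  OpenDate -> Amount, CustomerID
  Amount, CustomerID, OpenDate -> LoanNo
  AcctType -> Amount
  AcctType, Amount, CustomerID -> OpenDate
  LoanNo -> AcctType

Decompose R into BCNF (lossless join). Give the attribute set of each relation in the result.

{AcctType, Amount}; {AcctType, LoanNo}; {CustomerID, LoanNo, OpenDate}

Candidate keys of the original relation: {CustomerID}, {OpenDate}.
In {AcctType, Amount, CustomerID, LoanNo, OpenDate}, {AcctType} is not a superkey ({AcctType}⁺ restricted to this set is {AcctType, Amount}), so split on AcctType -> Amount into {AcctType, Amount} and {AcctType, CustomerID, LoanNo, OpenDate}.
{AcctType, Amount} is in BCNF.
In {AcctType, CustomerID, LoanNo, OpenDate}, {LoanNo} is not a superkey ({LoanNo}⁺ restricted to this set is {AcctType, LoanNo}), so split on LoanNo -> AcctType into {AcctType, LoanNo} and {CustomerID, LoanNo, OpenDate}.
{AcctType, LoanNo} is in BCNF.
{CustomerID, LoanNo, OpenDate} is in BCNF.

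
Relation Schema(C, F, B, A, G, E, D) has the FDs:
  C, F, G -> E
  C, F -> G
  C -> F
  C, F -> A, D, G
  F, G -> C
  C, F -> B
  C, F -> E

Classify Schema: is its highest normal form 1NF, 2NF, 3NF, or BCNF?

Candidate keys: {C}, {F, G}. Prime attributes: {C, F, G}.
Every FD has a superkey on the left, so the relation is in BCNF.

BCNF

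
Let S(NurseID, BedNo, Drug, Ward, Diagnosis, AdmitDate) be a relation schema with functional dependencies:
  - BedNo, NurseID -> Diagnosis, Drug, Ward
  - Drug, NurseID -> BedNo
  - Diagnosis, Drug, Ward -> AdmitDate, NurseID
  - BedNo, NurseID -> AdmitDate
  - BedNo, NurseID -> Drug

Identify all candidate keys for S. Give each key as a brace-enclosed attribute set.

{BedNo, NurseID}, {Diagnosis, Drug, Ward}, {Drug, NurseID}

{BedNo, NurseID}⁺ = {AdmitDate, BedNo, Diagnosis, Drug, NurseID, Ward}, which is every attribute, so {BedNo, NurseID} is a candidate key.
{Drug, NurseID}⁺ = {AdmitDate, BedNo, Diagnosis, Drug, NurseID, Ward}, which is every attribute, so {Drug, NurseID} is a candidate key.
{Diagnosis, Drug, Ward}⁺ = {AdmitDate, BedNo, Diagnosis, Drug, NurseID, Ward}, which is every attribute, so {Diagnosis, Drug, Ward} is a candidate key.
No proper subset of any of these is a key, and no other minimal superkey exists.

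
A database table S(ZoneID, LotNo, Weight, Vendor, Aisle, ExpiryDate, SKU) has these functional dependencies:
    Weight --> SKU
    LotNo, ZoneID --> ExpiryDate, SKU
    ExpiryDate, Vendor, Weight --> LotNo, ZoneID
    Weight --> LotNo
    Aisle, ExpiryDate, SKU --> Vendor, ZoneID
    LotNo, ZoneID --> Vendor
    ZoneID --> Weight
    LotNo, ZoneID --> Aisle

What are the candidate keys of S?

{ZoneID}⁺ = {Aisle, ExpiryDate, LotNo, SKU, Vendor, Weight, ZoneID}, which is every attribute, so {ZoneID} is a candidate key.
{Aisle, ExpiryDate, SKU}⁺ = {Aisle, ExpiryDate, LotNo, SKU, Vendor, Weight, ZoneID}, which is every attribute, so {Aisle, ExpiryDate, SKU} is a candidate key.
{Aisle, ExpiryDate, Weight}⁺ = {Aisle, ExpiryDate, LotNo, SKU, Vendor, Weight, ZoneID}, which is every attribute, so {Aisle, ExpiryDate, Weight} is a candidate key.
{ExpiryDate, Vendor, Weight}⁺ = {Aisle, ExpiryDate, LotNo, SKU, Vendor, Weight, ZoneID}, which is every attribute, so {ExpiryDate, Vendor, Weight} is a candidate key.
These are minimal and exhaustive — every other superkey contains one of them.

{Aisle, ExpiryDate, SKU}, {Aisle, ExpiryDate, Weight}, {ExpiryDate, Vendor, Weight}, {ZoneID}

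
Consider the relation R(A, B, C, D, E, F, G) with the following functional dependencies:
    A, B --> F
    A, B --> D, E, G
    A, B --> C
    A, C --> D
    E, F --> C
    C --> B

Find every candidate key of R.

{A} never appears on the right of any FD, so every key must include it.
{A, B} is a candidate key since {A, B}⁺ = {A, B, C, D, E, F, G} covers every attribute.
{A, C} is a candidate key since {A, C}⁺ = {A, B, C, D, E, F, G} covers every attribute.
{A, E, F} is a candidate key since {A, E, F}⁺ = {A, B, C, D, E, F, G} covers every attribute.
No proper subset of any of these is a key, and no other minimal superkey exists.

{A, B}, {A, C}, {A, E, F}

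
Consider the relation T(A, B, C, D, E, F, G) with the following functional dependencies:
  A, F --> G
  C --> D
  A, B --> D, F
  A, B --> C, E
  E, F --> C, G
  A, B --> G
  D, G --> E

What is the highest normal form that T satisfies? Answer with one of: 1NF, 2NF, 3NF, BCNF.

Candidate key: {A, B}. Prime attributes: {A, B}.
For A, F --> G we have {A, F}⁺ = {A, F, G}; {A, F} is not a superkey, so BCNF fails.
A, F --> G determines the non-prime attribute {G} from a non-superkey — 3NF is violated.
No proper subset of a key has a non-prime attribute in its closure, so there is no partial dependency; 2NF holds.

2NF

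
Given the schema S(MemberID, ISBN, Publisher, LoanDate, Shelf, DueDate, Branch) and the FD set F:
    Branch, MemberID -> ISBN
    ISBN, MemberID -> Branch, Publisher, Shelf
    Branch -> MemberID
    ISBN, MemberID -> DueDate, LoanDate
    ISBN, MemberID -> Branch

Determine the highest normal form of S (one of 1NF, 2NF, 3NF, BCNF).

Candidate keys: {Branch}, {ISBN, MemberID}. Prime attributes: {Branch, ISBN, MemberID}.
The left-hand side of every FD is a superkey, so BCNF is satisfied.

BCNF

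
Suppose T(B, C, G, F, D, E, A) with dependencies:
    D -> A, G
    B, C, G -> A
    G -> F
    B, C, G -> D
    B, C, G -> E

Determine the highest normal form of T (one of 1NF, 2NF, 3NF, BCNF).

Candidate keys: {B, C, D}, {B, C, G}. Prime attributes: {B, C, D, G}.
D -> A, G breaks BCNF: {D}⁺ = {A, D, F, G}, so {D} is not a superkey.
Because {A} is non-prime and the left side of D -> A, G is not a superkey, the relation is not in 3NF.
The proper key subset {D} of {B, C, D} determines non-prime {A, F}, so the relation is not even in 2NF.

1NF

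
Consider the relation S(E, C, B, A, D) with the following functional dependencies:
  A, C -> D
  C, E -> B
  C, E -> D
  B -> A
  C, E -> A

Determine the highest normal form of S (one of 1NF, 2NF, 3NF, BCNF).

Candidate key: {C, E}. Prime attributes: {C, E}.
A, C -> D breaks BCNF: {A, C}⁺ = {A, C, D}, so {A, C} is not a superkey.
Because {D} is non-prime and the left side of A, C -> D is not a superkey, the relation is not in 3NF.
Checking every proper subset of each key, none determines a non-prime attribute — 2NF is satisfied.

2NF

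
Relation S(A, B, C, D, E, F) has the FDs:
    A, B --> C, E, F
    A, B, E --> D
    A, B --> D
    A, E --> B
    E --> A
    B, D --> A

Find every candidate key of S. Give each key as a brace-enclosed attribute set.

{A, B}, {B, D}, {E}

Closure of {E} is {A, B, C, D, E, F}, the whole schema; {E} is a candidate key.
Closure of {A, B} is {A, B, C, D, E, F}, the whole schema; {A, B} is a candidate key.
Closure of {B, D} is {A, B, C, D, E, F}, the whole schema; {B, D} is a candidate key.
No proper subset of any of these is a key, and no other minimal superkey exists.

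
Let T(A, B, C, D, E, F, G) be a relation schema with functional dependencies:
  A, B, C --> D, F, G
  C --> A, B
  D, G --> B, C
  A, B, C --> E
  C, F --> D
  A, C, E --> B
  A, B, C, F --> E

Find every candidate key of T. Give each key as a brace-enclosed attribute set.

{C}, {D, G}

{C} is a candidate key since {C}⁺ = {A, B, C, D, E, F, G} covers every attribute.
{D, G} is a candidate key since {D, G}⁺ = {A, B, C, D, E, F, G} covers every attribute.
No proper subset of any of these is a key, and no other minimal superkey exists.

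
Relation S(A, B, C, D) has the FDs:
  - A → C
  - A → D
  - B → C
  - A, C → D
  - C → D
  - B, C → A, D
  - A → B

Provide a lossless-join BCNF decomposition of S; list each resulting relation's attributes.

{A, B, C}; {C, D}

Candidate keys of the original relation: {A}, {B}.
Within {A, B, C, D}: {C}⁺ ∩ {A, B, C, D} = {C, D}, not the whole set, so C → D violates BCNF; decompose into {C, D} and {A, B, C}.
{C, D}: every determinant is a superkey — BCNF.
{A, B, C}: every determinant is a superkey — BCNF.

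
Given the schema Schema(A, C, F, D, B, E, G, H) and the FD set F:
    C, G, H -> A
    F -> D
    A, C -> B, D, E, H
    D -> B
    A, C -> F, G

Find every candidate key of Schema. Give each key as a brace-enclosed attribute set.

{A, C}, {C, G, H}

{C} never appears on the right of any FD, so every key must include it.
Closure of {A, C} is {A, B, C, D, E, F, G, H}, the whole schema; {A, C} is a candidate key.
Closure of {C, G, H} is {A, B, C, D, E, F, G, H}, the whole schema; {C, G, H} is a candidate key.
No proper subset of any of these is a key, and no other minimal superkey exists.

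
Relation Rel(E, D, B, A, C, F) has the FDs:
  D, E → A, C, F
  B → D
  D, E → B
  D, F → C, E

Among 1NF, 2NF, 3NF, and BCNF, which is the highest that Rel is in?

Candidate keys: {B, E}, {B, F}, {D, E}, {D, F}. Prime attributes: {B, D, E, F}.
B → D: {B}⁺ = {B, D}, which is not all of the attributes, so the left side is not a superkey — BCNF is violated.
Its right-hand attributes {D} are all prime, as are those of every other non-superkey FD — the relation is in 3NF.

3NF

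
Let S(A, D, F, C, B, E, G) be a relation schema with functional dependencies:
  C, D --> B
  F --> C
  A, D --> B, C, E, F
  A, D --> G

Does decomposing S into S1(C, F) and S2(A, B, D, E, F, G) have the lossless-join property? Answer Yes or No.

The shared attributes are {F} and {F}⁺ = {C, F}.
Since S1 ⊆ {C, F}, the intersection is a superkey of S1; the decomposition is lossless.

Yes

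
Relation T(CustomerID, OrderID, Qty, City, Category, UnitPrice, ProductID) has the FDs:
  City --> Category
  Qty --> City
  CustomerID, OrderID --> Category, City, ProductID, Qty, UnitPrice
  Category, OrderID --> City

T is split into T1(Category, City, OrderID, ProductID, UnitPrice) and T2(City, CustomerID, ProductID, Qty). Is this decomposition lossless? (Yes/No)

No

Common attributes: {City, ProductID}; their closure is {Category, City, ProductID}.
The closure covers neither T1 nor T2 entirely; the join is not lossless.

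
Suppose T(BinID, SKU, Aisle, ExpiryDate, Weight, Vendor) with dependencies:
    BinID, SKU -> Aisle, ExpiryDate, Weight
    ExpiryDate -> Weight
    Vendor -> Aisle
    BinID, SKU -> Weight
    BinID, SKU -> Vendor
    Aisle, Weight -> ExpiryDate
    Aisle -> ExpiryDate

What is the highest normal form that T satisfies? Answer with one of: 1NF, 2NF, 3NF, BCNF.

Candidate key: {BinID, SKU}. Prime attributes: {BinID, SKU}.
ExpiryDate -> Weight breaks BCNF: {ExpiryDate}⁺ = {ExpiryDate, Weight}, so {ExpiryDate} is not a superkey.
ExpiryDate -> Weight has non-prime {Weight} on the right and a non-superkey on the left, so 3NF fails.
No non-prime attribute depends on a proper subset of any candidate key, so 2NF holds.

2NF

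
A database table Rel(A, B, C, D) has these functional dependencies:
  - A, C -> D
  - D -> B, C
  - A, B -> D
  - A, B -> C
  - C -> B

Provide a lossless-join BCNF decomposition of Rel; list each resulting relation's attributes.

Candidate keys of the original relation: {A, B}, {A, C}, {A, D}.
Within {A, B, C, D}: {D}⁺ ∩ {A, B, C, D} = {B, C, D}, not the whole set, so D -> B, C violates BCNF; decompose into {B, C, D} and {A, D}.
Within {B, C, D}: {C}⁺ ∩ {B, C, D} = {B, C}, not the whole set, so C -> B violates BCNF; decompose into {B, C} and {C, D}.
{B, C} has no BCNF violation.
{C, D} has no BCNF violation.
{A, D} has no BCNF violation.

{A, D}; {B, C}; {C, D}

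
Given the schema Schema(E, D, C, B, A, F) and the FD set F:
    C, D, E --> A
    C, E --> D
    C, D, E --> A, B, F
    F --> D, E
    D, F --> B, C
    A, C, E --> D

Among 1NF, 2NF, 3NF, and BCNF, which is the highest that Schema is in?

BCNF

Candidate keys: {C, E}, {F}. Prime attributes: {C, E, F}.
Each dependency's left side is a superkey — BCNF holds.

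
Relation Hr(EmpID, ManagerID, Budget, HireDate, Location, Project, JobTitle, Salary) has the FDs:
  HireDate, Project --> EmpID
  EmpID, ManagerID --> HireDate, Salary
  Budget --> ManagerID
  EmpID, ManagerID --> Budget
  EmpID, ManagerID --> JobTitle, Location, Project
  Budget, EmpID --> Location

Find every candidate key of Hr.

{Budget, EmpID}⁺ = {Budget, EmpID, HireDate, JobTitle, Location, ManagerID, Project, Salary} — all of the relation — so {Budget, EmpID} is a candidate key.
{EmpID, ManagerID}⁺ = {Budget, EmpID, HireDate, JobTitle, Location, ManagerID, Project, Salary} — all of the relation — so {EmpID, ManagerID} is a candidate key.
{Budget, HireDate, Project}⁺ = {Budget, EmpID, HireDate, JobTitle, Location, ManagerID, Project, Salary} — all of the relation — so {Budget, HireDate, Project} is a candidate key.
{HireDate, ManagerID, Project}⁺ = {Budget, EmpID, HireDate, JobTitle, Location, ManagerID, Project, Salary} — all of the relation — so {HireDate, ManagerID, Project} is a candidate key.
Any other superkey properly contains one of these, so there are no further candidate keys.

{Budget, EmpID}, {Budget, HireDate, Project}, {EmpID, ManagerID}, {HireDate, ManagerID, Project}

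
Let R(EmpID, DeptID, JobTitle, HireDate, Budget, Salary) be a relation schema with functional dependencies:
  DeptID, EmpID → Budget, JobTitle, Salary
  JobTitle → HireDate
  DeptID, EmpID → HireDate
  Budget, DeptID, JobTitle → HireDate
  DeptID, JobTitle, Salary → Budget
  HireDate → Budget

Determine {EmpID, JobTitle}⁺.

{Budget, EmpID, HireDate, JobTitle}

Start with {EmpID, JobTitle}.
JobTitle → HireDate applies; add {HireDate} → now {EmpID, HireDate, JobTitle}.
HireDate → Budget applies; add {Budget} → now {Budget, EmpID, HireDate, JobTitle}.
No further FD applies.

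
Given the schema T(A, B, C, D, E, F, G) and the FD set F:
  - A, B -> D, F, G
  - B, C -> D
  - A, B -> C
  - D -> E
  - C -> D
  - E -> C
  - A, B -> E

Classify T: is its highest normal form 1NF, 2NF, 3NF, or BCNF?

Candidate key: {A, B}. Prime attributes: {A, B}.
B, C -> D: {B, C}⁺ = {B, C, D, E}, which is not all of the attributes, so the left side is not a superkey — BCNF is violated.
Because {D} is non-prime and the left side of B, C -> D is not a superkey, the relation is not in 3NF.
Checking every proper subset of each key, none determines a non-prime attribute — 2NF is satisfied.

2NF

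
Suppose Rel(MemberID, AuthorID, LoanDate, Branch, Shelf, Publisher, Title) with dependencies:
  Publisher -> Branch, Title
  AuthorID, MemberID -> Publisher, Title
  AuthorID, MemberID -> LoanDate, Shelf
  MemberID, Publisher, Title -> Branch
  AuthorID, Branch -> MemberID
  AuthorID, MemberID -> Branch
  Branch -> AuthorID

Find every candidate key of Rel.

{Branch}⁺ = {AuthorID, Branch, LoanDate, MemberID, Publisher, Shelf, Title}, which is every attribute, so {Branch} is a candidate key.
{Publisher}⁺ = {AuthorID, Branch, LoanDate, MemberID, Publisher, Shelf, Title}, which is every attribute, so {Publisher} is a candidate key.
{AuthorID, MemberID}⁺ = {AuthorID, Branch, LoanDate, MemberID, Publisher, Shelf, Title}, which is every attribute, so {AuthorID, MemberID} is a candidate key.
Any other superkey properly contains one of these, so there are no further candidate keys.

{AuthorID, MemberID}, {Branch}, {Publisher}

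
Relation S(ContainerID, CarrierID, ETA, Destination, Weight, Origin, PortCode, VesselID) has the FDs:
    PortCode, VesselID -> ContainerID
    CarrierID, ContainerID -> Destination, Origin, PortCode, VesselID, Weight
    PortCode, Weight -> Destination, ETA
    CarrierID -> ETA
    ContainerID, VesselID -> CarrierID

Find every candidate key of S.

{CarrierID, ContainerID} is a candidate key since {CarrierID, ContainerID}⁺ = {CarrierID, ContainerID, Destination, ETA, Origin, PortCode, VesselID, Weight} covers every attribute.
{ContainerID, VesselID} is a candidate key since {ContainerID, VesselID}⁺ = {CarrierID, ContainerID, Destination, ETA, Origin, PortCode, VesselID, Weight} covers every attribute.
{PortCode, VesselID} is a candidate key since {PortCode, VesselID}⁺ = {CarrierID, ContainerID, Destination, ETA, Origin, PortCode, VesselID, Weight} covers every attribute.
These are minimal and exhaustive — every other superkey contains one of them.

{CarrierID, ContainerID}, {ContainerID, VesselID}, {PortCode, VesselID}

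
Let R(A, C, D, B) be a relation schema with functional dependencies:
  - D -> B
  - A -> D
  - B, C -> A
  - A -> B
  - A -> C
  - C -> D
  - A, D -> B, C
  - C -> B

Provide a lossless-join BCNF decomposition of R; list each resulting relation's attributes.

{A, C, D}; {B, D}

Candidate keys of the original relation: {A}, {C}.
Within {A, B, C, D}: {D}⁺ ∩ {A, B, C, D} = {B, D}, not the whole set, so D -> B violates BCNF; decompose into {B, D} and {A, C, D}.
{B, D} has no BCNF violation.
{A, C, D} has no BCNF violation.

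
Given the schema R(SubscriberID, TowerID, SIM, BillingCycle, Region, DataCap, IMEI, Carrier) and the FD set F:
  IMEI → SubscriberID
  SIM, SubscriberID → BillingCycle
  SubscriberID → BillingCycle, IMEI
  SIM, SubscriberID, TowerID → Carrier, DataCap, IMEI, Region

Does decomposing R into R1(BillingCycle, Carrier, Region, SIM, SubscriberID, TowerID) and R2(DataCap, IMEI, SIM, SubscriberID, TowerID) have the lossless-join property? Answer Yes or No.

Yes

Common attributes: {SIM, SubscriberID, TowerID}; their closure is {BillingCycle, Carrier, DataCap, IMEI, Region, SIM, SubscriberID, TowerID}.
R1 is contained in that closure, so R1 ∩ R2 → R1 holds and the join is lossless.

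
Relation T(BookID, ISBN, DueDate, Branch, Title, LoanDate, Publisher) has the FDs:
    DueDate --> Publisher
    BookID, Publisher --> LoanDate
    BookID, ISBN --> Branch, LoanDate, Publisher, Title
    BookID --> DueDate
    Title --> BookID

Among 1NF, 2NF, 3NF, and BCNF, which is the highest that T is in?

Candidate keys: {BookID, ISBN}, {ISBN, Title}. Prime attributes: {BookID, ISBN, Title}.
DueDate --> Publisher: {DueDate}⁺ = {DueDate, Publisher}, which is not all of the attributes, so the left side is not a superkey — BCNF is violated.
DueDate --> Publisher determines the non-prime attribute {Publisher} from a non-superkey — 3NF is violated.
The proper key subset {BookID} of {BookID, ISBN} determines non-prime {DueDate, LoanDate, Publisher}, so the relation is not even in 2NF.

1NF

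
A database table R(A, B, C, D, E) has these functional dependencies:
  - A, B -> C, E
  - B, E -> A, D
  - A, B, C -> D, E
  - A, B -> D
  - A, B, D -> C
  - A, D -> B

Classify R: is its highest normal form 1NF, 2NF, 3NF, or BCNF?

BCNF

Candidate keys: {A, B}, {A, D}, {B, E}. Prime attributes: {A, B, D, E}.
Each dependency's left side is a superkey — BCNF holds.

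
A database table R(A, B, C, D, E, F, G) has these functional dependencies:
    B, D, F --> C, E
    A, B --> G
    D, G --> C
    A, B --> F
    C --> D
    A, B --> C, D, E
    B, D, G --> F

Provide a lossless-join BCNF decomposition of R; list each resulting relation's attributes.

{A, B, D, G}; {B, C, E, F}; {B, D, F, G}; {C, D}

Candidate key of the original relation: {A, B}.
Within {A, B, C, D, E, F, G}: {B, D, F}⁺ ∩ {A, B, C, D, E, F, G} = {B, C, D, E, F}, not the whole set, so B, D, F --> C, E violates BCNF; decompose into {B, C, D, E, F} and {A, B, D, F, G}.
Within {B, C, D, E, F}: {C}⁺ ∩ {B, C, D, E, F} = {C, D}, not the whole set, so C --> D violates BCNF; decompose into {C, D} and {B, C, E, F}.
{C, D} is in BCNF.
{B, C, E, F} is in BCNF.
Within {A, B, D, F, G}: {B, D, G}⁺ ∩ {A, B, D, F, G} = {B, D, F, G}, not the whole set, so B, D, G --> F violates BCNF; decompose into {B, D, F, G} and {A, B, D, G}.
{B, D, F, G} is in BCNF.
{A, B, D, G} is in BCNF.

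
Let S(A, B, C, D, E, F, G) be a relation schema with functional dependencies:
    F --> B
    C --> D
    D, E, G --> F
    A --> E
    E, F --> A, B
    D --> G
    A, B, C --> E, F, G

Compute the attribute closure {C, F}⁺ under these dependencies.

{B, C, D, F, G}

Start with {C, F}.
F --> B applies; add {B} → now {B, C, F}.
C --> D applies; add {D} → now {B, C, D, F}.
D --> G applies; add {G} → now {B, C, D, F, G}.
No further FD applies.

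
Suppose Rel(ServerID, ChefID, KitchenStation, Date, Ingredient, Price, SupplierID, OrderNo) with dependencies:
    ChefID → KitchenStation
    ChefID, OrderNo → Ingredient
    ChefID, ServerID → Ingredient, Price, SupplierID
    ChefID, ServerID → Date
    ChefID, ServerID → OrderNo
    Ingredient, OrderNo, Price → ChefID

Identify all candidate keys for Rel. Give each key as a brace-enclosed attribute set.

{ChefID, ServerID}, {Ingredient, OrderNo, Price, ServerID}

No FD produces {ServerID}, so it must be in every candidate key.
Closure of {ChefID, ServerID} is {ChefID, Date, Ingredient, KitchenStation, OrderNo, Price, ServerID, SupplierID}, the whole schema; {ChefID, ServerID} is a candidate key.
Closure of {Ingredient, OrderNo, Price, ServerID} is {ChefID, Date, Ingredient, KitchenStation, OrderNo, Price, ServerID, SupplierID}, the whole schema; {Ingredient, OrderNo, Price, ServerID} is a candidate key.
These are minimal and exhaustive — every other superkey contains one of them.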